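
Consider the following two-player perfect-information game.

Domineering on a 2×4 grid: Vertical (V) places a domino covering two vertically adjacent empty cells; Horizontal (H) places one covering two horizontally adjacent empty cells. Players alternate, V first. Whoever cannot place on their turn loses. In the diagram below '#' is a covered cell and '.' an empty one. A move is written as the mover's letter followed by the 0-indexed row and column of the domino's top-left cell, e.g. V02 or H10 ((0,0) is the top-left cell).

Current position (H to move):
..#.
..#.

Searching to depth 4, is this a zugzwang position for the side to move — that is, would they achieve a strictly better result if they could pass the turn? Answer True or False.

[..#./..#.] H move#1: H00:+1/###./..#.*, H10:+1/..#./###.
[###./..#.] V move#2: V03:-1/####/..##*
[####/..##] H move#3: H10:+1/####/####*
[####/####] end (terminal -1, V#4); searched ..#./..#. to 4
if H skipped the turn, V would face:
~ [..#./..#.] V move#1: V00:+1/#.#./#.#.*, V01:+1/.##./.##., V03:-1/..##/..##
~ [#.#./#.#.] end (terminal -1, H#2); searched ..#./..#. to 4
compare (H): move=+1 vs pass=-1

zugzwang(..#./..#., H) = False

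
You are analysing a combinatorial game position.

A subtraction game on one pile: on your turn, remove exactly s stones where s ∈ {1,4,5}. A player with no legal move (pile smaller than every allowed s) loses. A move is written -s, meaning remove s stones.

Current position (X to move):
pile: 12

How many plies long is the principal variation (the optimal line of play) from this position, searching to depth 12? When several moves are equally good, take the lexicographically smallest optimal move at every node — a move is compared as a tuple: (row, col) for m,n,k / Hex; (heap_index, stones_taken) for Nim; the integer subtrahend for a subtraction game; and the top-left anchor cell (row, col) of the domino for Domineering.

p1 X@[12]: -1[11]-1 -4[8]+1* -5[7]-1
p2 O@[8]: -1[7]-1* -4[4]-1 -5[3]-1
p3 X@[7]: -1[6]-1 -4[3]-1 -5[2]+1*
p4 O@[2]: -1[1]-1*
p5 X@[1]: -1[0]+1*
p6 O@[0] terminal -1; root [12] d12

PV length from [12]: 5 plies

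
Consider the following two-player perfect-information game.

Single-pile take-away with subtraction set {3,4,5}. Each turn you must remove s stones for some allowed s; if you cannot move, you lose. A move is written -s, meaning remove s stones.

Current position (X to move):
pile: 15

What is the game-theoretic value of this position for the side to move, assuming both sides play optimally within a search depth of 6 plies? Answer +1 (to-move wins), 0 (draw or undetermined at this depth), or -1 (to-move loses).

value(15, X) = +1

ply 1, X at 15 | -3=-1→12; -4=-1→11; -5=+1→10*
ply 2, O at 10 | -3=-1→7*; -4=-1→6; -5=-1→5
ply 3, X at 7 | -3=-1→4; -4=-1→3; -5=+1→2*
ply 4: 2 is terminal -1 (O); from 15 depth 6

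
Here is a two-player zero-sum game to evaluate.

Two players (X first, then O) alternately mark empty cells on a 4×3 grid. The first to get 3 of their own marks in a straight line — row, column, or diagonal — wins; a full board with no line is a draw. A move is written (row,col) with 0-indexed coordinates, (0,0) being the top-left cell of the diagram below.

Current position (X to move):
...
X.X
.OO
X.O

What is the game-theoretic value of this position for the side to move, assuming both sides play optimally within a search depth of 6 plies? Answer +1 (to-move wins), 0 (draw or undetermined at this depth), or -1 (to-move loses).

p1 X@[.../X.X/.OO/X.O]: (0,0)[X../X.X/.OO/X.O]-1 (0,1)[.X./X.X/.OO/X.O]-1 (0,2)[..X/X.X/.OO/X.O]-1 (1,1)[.../XXX/.OO/X.O]+1* (2,0)[.../X.X/XOO/X.O]+1 (3,1)[.../X.X/.OO/XXO]-1
p2 O@[.../XXX/.OO/X.O] terminal -1; root [.../X.X/.OO/X.O] d6

value(.../X.X/.OO/X.O, X) = +1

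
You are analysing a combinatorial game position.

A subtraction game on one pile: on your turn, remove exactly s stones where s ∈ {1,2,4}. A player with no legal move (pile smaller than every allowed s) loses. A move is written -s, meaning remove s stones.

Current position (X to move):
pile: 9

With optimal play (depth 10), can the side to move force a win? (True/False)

X winning at [9]: False

p1 X@[9]: -1[8]-1* -2[7]-1 -4[5]-1
p2 O@[8]: -1[7]-1 -2[6]+1* -4[4]-1
p3 X@[6]: -1[5]-1* -2[4]-1 -4[2]-1
p4 O@[5]: -1[4]-1 -2[3]+1* -4[1]-1
p5 X@[3]: -1[2]-1* -2[1]-1
p6 O@[2]: -1[1]-1 -2[0]+1*
p7 X@[0] terminal -1; root [9] d10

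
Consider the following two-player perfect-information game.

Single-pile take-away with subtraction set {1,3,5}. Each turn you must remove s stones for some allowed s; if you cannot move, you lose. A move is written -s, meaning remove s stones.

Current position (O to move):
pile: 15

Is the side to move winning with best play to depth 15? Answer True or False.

O winning at [15]: True

p1 O@[15]: -1[14]+1* -3[12]+1 -5[10]+1
p2 X@[14]: -1[13]-1* -3[11]-1 -5[9]-1
p3 O@[13]: -1[12]+1* -3[10]+1 -5[8]+1
p4 X@[12]: -1[11]-1* -3[9]-1 -5[7]-1
p5 O@[11]: -1[10]+1* -3[8]+1 -5[6]+1
p6 X@[10]: -1[9]-1* -3[7]-1 -5[5]-1
p7 O@[9]: -1[8]+1* -3[6]+1 -5[4]+1
p8 X@[8]: -1[7]-1* -3[5]-1 -5[3]-1
p9 O@[7]: -1[6]+1* -3[4]+1 -5[2]+1
p10 X@[6]: -1[5]-1* -3[3]-1 -5[1]-1
p11 O@[5]: -1[4]+1* -3[2]+1 -5[0]+1
p12 X@[4]: -1[3]-1* -3[1]-1
p13 O@[3]: -1[2]+1* -3[0]+1
p14 X@[2]: -1[1]-1*
p15 O@[1]: -1[0]+1*
p16 X@[0] terminal -1; root [15] d15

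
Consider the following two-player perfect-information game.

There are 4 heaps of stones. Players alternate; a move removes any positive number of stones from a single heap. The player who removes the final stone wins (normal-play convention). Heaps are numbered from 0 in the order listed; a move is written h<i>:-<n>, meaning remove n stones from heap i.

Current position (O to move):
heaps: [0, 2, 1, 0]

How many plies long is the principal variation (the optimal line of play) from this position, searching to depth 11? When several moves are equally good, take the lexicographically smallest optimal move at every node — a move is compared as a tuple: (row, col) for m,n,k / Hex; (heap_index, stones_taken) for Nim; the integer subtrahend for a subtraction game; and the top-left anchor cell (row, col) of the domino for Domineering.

[(0,2,1,0)] O move#1: h1:-1:+1/(0,1,1,0)*, h1:-2:-1/(0,0,1,0), h2:-1:-1/(0,2,0,0)
[(0,1,1,0)] X move#2: h1:-1:-1/(0,0,1,0)*, h2:-1:-1/(0,1,0,0)
[(0,0,1,0)] O move#3: h2:-1:+1/(0,0,0,0)*
[(0,0,0,0)] end (terminal -1, X#4); searched (0,2,1,0) to 11

PV length from [(0,2,1,0)]: 3 plies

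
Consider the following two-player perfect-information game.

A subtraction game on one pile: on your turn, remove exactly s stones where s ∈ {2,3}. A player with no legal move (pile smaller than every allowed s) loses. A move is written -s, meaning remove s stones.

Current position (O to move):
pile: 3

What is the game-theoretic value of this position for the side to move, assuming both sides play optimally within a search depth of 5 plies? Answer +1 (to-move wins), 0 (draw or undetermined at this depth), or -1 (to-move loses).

[3] O move#1: -2:+1/1*, -3:+1/0
[1] end (terminal -1, X#2); searched 3 to 5

value(3, O) = +1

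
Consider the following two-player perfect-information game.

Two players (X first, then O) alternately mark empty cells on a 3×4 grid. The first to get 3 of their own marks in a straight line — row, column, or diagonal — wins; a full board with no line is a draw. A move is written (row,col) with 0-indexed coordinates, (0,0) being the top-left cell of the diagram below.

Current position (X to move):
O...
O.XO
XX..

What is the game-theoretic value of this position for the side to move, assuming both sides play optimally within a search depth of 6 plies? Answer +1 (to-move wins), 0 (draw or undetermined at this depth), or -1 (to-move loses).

[O.../O.XO/XX..] X move#1: (0,1):+1/OX../O.XO/XX..*, (0,2):+1/O.X./O.XO/XX.., (0,3):+1/O..X/O.XO/XX.., (1,1):+1/O.../OXXO/XX.., (2,2):+1/O.../O.XO/XXX., (2,3):+1/O.../O.XO/XX.X
[OX../O.XO/XX..] O move#2: (0,2):-1/OXO./O.XO/XX..*, (0,3):-1/OX.O/O.XO/XX.., (1,1):-1/OX../OOXO/XX.., (2,2):-1/OX../O.XO/XXO., (2,3):-1/OX../O.XO/XX.O
[OXO./O.XO/XX..] X move#3: (0,3):+1/OXOX/O.XO/XX..*, (1,1):+1/OXO./OXXO/XX.., (2,2):+1/OXO./O.XO/XXX., (2,3):+1/OXO./O.XO/XX.X
[OXOX/O.XO/XX..] end (terminal -1, O#4); searched O.../O.XO/XX.. to 6

value(O.../O.XO/XX.., X) = +1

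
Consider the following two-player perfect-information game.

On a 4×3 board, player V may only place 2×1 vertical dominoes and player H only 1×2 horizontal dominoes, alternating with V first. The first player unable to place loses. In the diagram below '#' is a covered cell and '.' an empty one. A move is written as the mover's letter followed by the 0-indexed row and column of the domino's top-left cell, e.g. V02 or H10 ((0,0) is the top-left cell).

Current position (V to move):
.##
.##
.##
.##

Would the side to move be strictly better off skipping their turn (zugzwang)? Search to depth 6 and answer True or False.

ply 1, V at .##/.##/.##/.## | V00=+1→###/###/.##/.##*; V10=+1→.##/###/###/.##; V20=+1→.##/.##/###/###
ply 2: ###/###/.##/.## is terminal -1 (H); from .##/.##/.##/.## depth 6
if V skipped the turn, H would face:
~ ply 1: .##/.##/.##/.## is terminal -1 (H); from .##/.##/.##/.## depth 6
compare (V): move=+1 vs pass=+1

zugzwang(.##/.##/.##/.##, V) = False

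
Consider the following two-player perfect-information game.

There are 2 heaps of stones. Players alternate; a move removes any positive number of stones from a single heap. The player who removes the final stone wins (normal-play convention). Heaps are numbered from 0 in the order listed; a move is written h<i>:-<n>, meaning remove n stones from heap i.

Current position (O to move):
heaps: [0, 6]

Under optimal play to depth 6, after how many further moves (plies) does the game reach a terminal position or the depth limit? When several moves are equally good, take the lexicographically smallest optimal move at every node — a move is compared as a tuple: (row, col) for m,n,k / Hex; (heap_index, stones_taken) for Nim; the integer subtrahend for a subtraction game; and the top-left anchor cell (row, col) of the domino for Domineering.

PV length from [(0,6)]: 1 ply

ply 1, O at (0,6) | h1:-1=-1→(0,5); h1:-2=-1→(0,4); h1:-3=-1→(0,3); h1:-4=-1→(0,2); h1:-5=-1→(0,1); h1:-6=+1→(0,0)*
ply 2: (0,0) is terminal -1 (X); from (0,6) depth 6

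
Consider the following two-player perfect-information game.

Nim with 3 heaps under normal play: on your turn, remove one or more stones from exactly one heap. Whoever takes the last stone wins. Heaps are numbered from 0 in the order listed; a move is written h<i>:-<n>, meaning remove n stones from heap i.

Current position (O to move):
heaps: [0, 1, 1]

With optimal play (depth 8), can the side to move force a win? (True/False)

ply 1, O at (0,1,1) | h1:-1=-1→(0,0,1)*; h2:-1=-1→(0,1,0)
ply 2, X at (0,0,1) | h2:-1=+1→(0,0,0)*
ply 3: (0,0,0) is terminal -1 (O); from (0,1,1) depth 8

O winning at [(0,1,1)]: False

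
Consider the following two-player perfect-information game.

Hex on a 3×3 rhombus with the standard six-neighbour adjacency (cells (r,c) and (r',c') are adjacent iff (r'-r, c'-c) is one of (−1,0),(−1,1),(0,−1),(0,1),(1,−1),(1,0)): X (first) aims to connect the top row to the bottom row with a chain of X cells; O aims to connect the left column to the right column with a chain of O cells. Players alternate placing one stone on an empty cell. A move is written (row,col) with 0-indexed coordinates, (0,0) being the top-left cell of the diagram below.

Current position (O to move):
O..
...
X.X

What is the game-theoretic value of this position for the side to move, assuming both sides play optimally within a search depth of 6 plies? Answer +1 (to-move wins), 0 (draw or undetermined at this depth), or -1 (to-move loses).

value(O../.../X.X, O) = +1

[O../.../X.X] O move#1: (0,1):-1/OO./.../X.X, (0,2):-1/O.O/.../X.X, (1,0):-1/O../O../X.X, (1,1):+1/O../.O./X.X*, (1,2):-1/O../..O/X.X, (2,1):-1/O../.../XOX
[O../.O./X.X] X move#2: (0,1):-1/OX./.O./X.X*, (0,2):-1/O.X/.O./X.X, (1,0):-1/O../XO./X.X, (1,2):-1/O../.OX/X.X, (2,1):-1/O../.O./XXX
[OX./.O./X.X] O move#3: (0,2):-1/OXO/.O./X.X, (1,0):+1/OX./OO./X.X*, (1,2):-1/OX./.OO/X.X, (2,1):-1/OX./.O./XOX
[OX./OO./X.X] X move#4: (0,2):-1/OXX/OO./X.X*, (1,2):-1/OX./OOX/X.X, (2,1):-1/OX./OO./XXX
[OXX/OO./X.X] O move#5: (1,2):+1/OXX/OOO/X.X*, (2,1):-1/OXX/OO./XOX
[OXX/OOO/X.X] end (terminal -1, X#6); searched O../.../X.X to 6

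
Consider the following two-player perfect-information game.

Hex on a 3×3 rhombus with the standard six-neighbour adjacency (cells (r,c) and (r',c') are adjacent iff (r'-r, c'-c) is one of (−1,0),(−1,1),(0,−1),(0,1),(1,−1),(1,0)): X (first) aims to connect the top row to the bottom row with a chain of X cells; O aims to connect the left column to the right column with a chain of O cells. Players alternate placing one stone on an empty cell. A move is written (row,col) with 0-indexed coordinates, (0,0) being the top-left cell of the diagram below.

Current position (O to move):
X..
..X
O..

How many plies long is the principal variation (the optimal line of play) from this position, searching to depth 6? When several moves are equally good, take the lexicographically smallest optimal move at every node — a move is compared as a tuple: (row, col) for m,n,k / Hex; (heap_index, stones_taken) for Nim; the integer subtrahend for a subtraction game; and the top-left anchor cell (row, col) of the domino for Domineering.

PV length from [X../..X/O..]: 6 plies

ply 1, O at X../..X/O.. | (0,1)=-1→XO./..X/O..*; (0,2)=-1→X.O/..X/O..; (1,0)=-1→X../O.X/O..; (1,1)=-1→X../.OX/O..; (2,1)=-1→X../..X/OO.; (2,2)=-1→X../..X/O.O
ply 2, X at XO./..X/O.. | (0,2)=+1→XOX/..X/O..*; (1,0)=+1→XO./X.X/O..; (1,1)=+1→XO./.XX/O..; (2,1)=-1→XO./..X/OX.; (2,2)=-1→XO./..X/O.X
ply 3, O at XOX/..X/O.. | (1,0)=-1→XOX/O.X/O..*; (1,1)=-1→XOX/.OX/O..; (2,1)=-1→XOX/..X/OO.; (2,2)=-1→XOX/..X/O.O
ply 4, X at XOX/O.X/O.. | (1,1)=+1→XOX/OXX/O..*; (2,1)=+1→XOX/O.X/OX.; (2,2)=+1→XOX/O.X/O.X
ply 5, O at XOX/OXX/O.. | (2,1)=-1→XOX/OXX/OO.*; (2,2)=-1→XOX/OXX/O.O
ply 6, X at XOX/OXX/OO. | (2,2)=+1→XOX/OXX/OOX*
ply 7: XOX/OXX/OOX is terminal -1 (O); from X../..X/O.. depth 6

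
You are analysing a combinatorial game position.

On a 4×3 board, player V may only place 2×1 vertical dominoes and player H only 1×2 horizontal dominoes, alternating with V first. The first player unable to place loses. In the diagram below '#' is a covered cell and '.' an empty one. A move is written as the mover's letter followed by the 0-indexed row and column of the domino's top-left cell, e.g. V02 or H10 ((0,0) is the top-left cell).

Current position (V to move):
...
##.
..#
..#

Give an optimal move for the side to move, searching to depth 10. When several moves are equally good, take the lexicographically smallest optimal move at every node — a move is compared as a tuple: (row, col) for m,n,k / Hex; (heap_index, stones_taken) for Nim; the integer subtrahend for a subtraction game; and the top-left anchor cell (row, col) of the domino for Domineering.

V's best at [.../##./..#/..#]: V20

[.../##./..#/..#] V move#1: V02:-1/..#/###/..#/..#, V20:+1/.../##./#.#/#.#*, V21:+1/.../##./.##/.##
[.../##./#.#/#.#] H move#2: H00:-1/##./##./#.#/#.#*, H01:-1/.##/##./#.#/#.#
[##./##./#.#/#.#] V move#3: V02:+1/###/###/#.#/#.#*, V21:+1/##./##./###/###
[###/###/#.#/#.#] end (terminal -1, H#4); searched .../##./..#/..# to 10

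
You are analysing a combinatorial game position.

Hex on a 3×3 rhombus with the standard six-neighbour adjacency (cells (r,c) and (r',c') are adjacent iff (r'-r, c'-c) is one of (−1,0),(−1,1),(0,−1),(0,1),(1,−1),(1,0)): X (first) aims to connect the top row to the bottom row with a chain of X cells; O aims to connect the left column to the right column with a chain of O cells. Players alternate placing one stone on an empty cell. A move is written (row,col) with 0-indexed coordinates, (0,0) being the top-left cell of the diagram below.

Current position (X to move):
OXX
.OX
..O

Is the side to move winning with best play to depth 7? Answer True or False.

X winning at [OXX/.OX/..O]: True

[OXX/.OX/..O] X move#1: (1,0):+1/OXX/XOX/..O*, (2,0):+1/OXX/.OX/X.O, (2,1):+1/OXX/.OX/.XO
[OXX/XOX/..O] O move#2: (2,0):-1/OXX/XOX/O.O*, (2,1):-1/OXX/XOX/.OO
[OXX/XOX/O.O] X move#3: (2,1):+1/OXX/XOX/OXO*
[OXX/XOX/OXO] end (terminal -1, O#4); searched OXX/.OX/..O to 7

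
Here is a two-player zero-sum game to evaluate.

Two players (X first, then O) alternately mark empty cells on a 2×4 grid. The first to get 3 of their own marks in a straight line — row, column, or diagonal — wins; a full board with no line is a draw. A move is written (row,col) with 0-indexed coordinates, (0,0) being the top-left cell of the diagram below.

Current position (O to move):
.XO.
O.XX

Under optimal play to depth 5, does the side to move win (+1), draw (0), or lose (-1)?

value(.XO./O.XX, O) = 0

[.XO./O.XX] O move#1: (0,0):-1/OXO./O.XX, (0,3):-1/.XOO/O.XX, (1,1):+0/.XO./OOXX*
[.XO./OOXX] X move#2: (0,0):+0/XXO./OOXX*, (0,3):+0/.XOX/OOXX
[XXO./OOXX] O move#3: (0,3):+0/XXOO/OOXX*
[XXOO/OOXX] end (terminal +0, X#4); searched .XO./O.XX to 5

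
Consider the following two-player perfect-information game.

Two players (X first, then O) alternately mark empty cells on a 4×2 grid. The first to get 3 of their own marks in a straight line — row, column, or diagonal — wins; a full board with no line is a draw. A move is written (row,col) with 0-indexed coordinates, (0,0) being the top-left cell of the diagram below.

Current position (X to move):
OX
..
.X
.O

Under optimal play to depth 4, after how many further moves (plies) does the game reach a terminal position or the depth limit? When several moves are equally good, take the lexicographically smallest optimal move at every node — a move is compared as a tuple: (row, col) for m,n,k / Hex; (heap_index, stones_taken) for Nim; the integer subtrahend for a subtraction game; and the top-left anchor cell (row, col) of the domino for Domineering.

PV length from [OX/../.X/.O]: 1 ply

p1 X@[OX/../.X/.O]: (1,0)[OX/X./.X/.O]+0 (1,1)[OX/.X/.X/.O]+1* (2,0)[OX/../XX/.O]+0 (3,0)[OX/../.X/XO]+0
p2 O@[OX/.X/.X/.O] terminal -1; root [OX/../.X/.O] d4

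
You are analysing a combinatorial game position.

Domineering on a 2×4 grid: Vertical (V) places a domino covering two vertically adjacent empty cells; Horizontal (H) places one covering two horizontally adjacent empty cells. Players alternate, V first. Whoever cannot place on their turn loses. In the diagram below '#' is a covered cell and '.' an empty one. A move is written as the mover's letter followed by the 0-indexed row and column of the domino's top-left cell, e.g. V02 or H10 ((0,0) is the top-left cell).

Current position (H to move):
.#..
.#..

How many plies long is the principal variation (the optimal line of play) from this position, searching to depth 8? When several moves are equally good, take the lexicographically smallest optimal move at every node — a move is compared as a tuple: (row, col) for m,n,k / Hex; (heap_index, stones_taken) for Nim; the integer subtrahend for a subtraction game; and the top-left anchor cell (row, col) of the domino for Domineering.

ply 1, H at .#../.#.. | H02=+1→.###/.#..*; H12=+1→.#../.###
ply 2, V at .###/.#.. | V00=-1→####/##..*
ply 3, H at ####/##.. | H12=+1→####/####*
ply 4: ####/#### is terminal -1 (V); from .#../.#.. depth 8

PV length from [.#../.#..]: 3 plies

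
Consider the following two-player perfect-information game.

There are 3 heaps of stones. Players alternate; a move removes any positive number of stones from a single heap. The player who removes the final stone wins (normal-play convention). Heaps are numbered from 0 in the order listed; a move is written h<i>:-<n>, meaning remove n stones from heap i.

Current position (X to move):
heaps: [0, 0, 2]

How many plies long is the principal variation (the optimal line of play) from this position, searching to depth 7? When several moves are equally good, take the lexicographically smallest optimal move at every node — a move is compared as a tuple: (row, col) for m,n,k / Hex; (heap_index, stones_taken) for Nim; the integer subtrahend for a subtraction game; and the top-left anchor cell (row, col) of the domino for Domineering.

[(0,0,2)] X move#1: h2:-1:-1/(0,0,1), h2:-2:+1/(0,0,0)*
[(0,0,0)] end (terminal -1, O#2); searched (0,0,2) to 7

PV length from [(0,0,2)]: 1 ply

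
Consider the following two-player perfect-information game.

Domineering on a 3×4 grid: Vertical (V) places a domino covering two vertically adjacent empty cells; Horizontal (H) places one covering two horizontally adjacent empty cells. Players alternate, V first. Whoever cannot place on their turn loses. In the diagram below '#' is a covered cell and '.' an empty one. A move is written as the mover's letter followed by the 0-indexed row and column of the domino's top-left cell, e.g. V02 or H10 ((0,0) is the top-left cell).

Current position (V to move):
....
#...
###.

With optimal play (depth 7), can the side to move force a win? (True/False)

V winning at [..../#.../###.]: True

p1 V@[..../#.../###.]: V01[.#../##../###.]-1 V02[..#./#.#./###.]+1* V03[...#/#..#/###.]-1 V13[..../#..#/####]-1
p2 H@[..#./#.#./###.]: H00[###./#.#./###.]-1*
p3 V@[###./#.#./###.]: V03[####/#.##/###.]+1* V13[###./#.##/####]+1
p4 H@[####/#.##/###.] terminal -1; root [..../#.../###.] d7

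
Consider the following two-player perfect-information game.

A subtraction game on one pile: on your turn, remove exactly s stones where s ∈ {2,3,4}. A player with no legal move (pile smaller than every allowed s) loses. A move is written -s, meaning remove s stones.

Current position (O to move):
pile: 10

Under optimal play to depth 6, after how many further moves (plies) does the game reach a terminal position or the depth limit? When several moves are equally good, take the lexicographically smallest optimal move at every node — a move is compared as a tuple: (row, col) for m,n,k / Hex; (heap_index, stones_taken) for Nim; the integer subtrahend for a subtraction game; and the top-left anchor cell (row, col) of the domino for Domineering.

ply 1, O at 10 | -2=-1→8; -3=+1→7*; -4=+1→6
ply 2, X at 7 | -2=-1→5*; -3=-1→4; -4=-1→3
ply 3, O at 5 | -2=-1→3; -3=-1→2; -4=+1→1*
ply 4: 1 is terminal -1 (X); from 10 depth 6

PV length from [10]: 3 plies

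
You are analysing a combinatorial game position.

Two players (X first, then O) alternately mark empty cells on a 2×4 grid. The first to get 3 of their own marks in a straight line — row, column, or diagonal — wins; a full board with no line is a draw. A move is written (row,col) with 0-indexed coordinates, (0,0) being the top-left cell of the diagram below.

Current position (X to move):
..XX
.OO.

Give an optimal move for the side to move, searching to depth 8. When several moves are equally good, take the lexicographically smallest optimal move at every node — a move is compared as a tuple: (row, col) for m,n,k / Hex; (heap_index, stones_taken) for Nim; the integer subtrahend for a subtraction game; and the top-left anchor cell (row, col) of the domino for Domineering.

X's best at [..XX/.OO.]: (0,1)

p1 X@[..XX/.OO.]: (0,0)[X.XX/.OO.]-1 (0,1)[.XXX/.OO.]+1* (1,0)[..XX/XOO.]-1 (1,3)[..XX/.OOX]-1
p2 O@[.XXX/.OO.] terminal -1; root [..XX/.OO.] d8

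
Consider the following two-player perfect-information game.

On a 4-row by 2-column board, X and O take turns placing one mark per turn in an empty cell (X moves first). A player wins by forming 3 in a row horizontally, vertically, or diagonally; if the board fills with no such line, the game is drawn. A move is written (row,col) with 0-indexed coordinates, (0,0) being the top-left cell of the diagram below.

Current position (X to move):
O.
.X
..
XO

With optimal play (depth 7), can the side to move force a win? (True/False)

X winning at [O./.X/../XO]: False

[O./.X/../XO] X move#1: (0,1):+0/OX/.X/../XO*, (1,0):+0/O./XX/../XO, (2,0):+0/O./.X/X./XO, (2,1):+0/O./.X/.X/XO
[OX/.X/../XO] O move#2: (1,0):-1/OX/OX/../XO, (2,0):-1/OX/.X/O./XO, (2,1):+0/OX/.X/.O/XO*
[OX/.X/.O/XO] X move#3: (1,0):+0/OX/XX/.O/XO*, (2,0):+0/OX/.X/XO/XO
[OX/XX/.O/XO] O move#4: (2,0):+0/OX/XX/OO/XO*
[OX/XX/OO/XO] end (terminal +0, X#5); searched O./.X/../XO to 7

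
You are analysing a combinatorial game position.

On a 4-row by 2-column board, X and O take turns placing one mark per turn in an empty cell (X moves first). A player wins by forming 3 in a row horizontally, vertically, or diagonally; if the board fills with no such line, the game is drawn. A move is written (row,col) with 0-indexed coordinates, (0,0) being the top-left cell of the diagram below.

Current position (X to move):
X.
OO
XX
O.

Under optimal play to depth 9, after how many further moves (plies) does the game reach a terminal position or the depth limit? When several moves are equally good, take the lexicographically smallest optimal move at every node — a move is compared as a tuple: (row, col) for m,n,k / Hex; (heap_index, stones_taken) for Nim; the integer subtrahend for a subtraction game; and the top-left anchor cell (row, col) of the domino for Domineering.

PV length from [X./OO/XX/O.]: 2 plies

p1 X@[X./OO/XX/O.]: (0,1)[XX/OO/XX/O.]+0* (3,1)[X./OO/XX/OX]+0
p2 O@[XX/OO/XX/O.]: (3,1)[XX/OO/XX/OO]+0*
p3 X@[XX/OO/XX/OO] terminal +0; root [X./OO/XX/O.] d9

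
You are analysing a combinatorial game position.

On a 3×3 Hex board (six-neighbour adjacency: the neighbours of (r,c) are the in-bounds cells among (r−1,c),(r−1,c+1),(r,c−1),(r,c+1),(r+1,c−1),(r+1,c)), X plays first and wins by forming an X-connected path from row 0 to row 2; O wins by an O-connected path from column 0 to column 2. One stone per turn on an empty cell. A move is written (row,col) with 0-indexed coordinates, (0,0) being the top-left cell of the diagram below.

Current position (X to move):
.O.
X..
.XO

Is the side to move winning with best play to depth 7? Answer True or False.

ply 1, X at .O./X../.XO | (0,0)=+1→XO./X../.XO*; (0,2)=+1→.OX/X../.XO; (1,1)=+1→.O./XX./.XO; (1,2)=+1→.O./X.X/.XO; (2,0)=+1→.O./X../XXO
ply 2, O at XO./X../.XO | (0,2)=-1→XOO/X../.XO*; (1,1)=-1→XO./XO./.XO; (1,2)=-1→XO./X.O/.XO; (2,0)=-1→XO./X../OXO
ply 3, X at XOO/X../.XO | (1,1)=+1→XOO/XX./.XO*; (1,2)=+1→XOO/X.X/.XO; (2,0)=+1→XOO/X../XXO
ply 4: XOO/XX./.XO is terminal -1 (O); from .O./X../.XO depth 7

X winning at [.O./X../.XO]: True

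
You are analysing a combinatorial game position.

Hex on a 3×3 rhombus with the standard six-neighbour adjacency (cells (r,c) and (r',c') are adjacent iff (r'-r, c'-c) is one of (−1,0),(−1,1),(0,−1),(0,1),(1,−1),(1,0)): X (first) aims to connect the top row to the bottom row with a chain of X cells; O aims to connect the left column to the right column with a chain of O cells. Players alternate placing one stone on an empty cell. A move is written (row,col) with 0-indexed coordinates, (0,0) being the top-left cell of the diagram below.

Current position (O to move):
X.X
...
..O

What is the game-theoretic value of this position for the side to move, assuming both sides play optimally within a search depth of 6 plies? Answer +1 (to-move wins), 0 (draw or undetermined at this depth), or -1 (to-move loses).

value(X.X/.../..O, O) = +1

[X.X/.../..O] O move#1: (0,1):-1/XOX/.../..O, (1,0):-1/X.X/O../..O, (1,1):+1/X.X/.O./..O*, (1,2):-1/X.X/..O/..O, (2,0):-1/X.X/.../O.O, (2,1):-1/X.X/.../.OO
[X.X/.O./..O] X move#2: (0,1):-1/XXX/.O./..O*, (1,0):-1/X.X/XO./..O, (1,2):-1/X.X/.OX/..O, (2,0):-1/X.X/.O./X.O, (2,1):-1/X.X/.O./.XO
[XXX/.O./..O] O move#3: (1,0):+1/XXX/OO./..O*, (1,2):+1/XXX/.OO/..O, (2,0):+1/XXX/.O./O.O, (2,1):+1/XXX/.O./.OO
[XXX/OO./..O] X move#4: (1,2):-1/XXX/OOX/..O*, (2,0):-1/XXX/OO./X.O, (2,1):-1/XXX/OO./.XO
[XXX/OOX/..O] O move#5: (2,0):-1/XXX/OOX/O.O, (2,1):+1/XXX/OOX/.OO*
[XXX/OOX/.OO] end (terminal -1, X#6); searched X.X/.../..O to 6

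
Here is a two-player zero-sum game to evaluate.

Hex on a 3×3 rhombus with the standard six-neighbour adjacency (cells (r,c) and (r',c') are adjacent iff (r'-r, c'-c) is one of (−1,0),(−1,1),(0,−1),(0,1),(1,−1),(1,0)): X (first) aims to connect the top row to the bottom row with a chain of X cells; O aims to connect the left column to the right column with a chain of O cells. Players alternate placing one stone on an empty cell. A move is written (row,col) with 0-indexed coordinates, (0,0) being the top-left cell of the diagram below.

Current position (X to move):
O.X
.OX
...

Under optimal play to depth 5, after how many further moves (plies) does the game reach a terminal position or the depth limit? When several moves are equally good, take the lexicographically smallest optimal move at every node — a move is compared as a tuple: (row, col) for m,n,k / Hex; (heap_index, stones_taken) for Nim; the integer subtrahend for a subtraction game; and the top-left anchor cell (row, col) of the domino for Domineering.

PV length from [O.X/.OX/...]: 5 plies

p1 X@[O.X/.OX/...]: (0,1)[OXX/.OX/...]+1* (1,0)[O.X/XOX/...]+1 (2,0)[O.X/.OX/X..]+1 (2,1)[O.X/.OX/.X.]+1 (2,2)[O.X/.OX/..X]+1
p2 O@[OXX/.OX/...]: (1,0)[OXX/OOX/...]-1* (2,0)[OXX/.OX/O..]-1 (2,1)[OXX/.OX/.O.]-1 (2,2)[OXX/.OX/..O]-1
p3 X@[OXX/OOX/...]: (2,0)[OXX/OOX/X..]+1* (2,1)[OXX/OOX/.X.]+1 (2,2)[OXX/OOX/..X]+1
p4 O@[OXX/OOX/X..]: (2,1)[OXX/OOX/XO.]-1* (2,2)[OXX/OOX/X.O]-1
p5 X@[OXX/OOX/XO.]: (2,2)[OXX/OOX/XOX]+1*
p6 O@[OXX/OOX/XOX] terminal -1; root [O.X/.OX/...] d5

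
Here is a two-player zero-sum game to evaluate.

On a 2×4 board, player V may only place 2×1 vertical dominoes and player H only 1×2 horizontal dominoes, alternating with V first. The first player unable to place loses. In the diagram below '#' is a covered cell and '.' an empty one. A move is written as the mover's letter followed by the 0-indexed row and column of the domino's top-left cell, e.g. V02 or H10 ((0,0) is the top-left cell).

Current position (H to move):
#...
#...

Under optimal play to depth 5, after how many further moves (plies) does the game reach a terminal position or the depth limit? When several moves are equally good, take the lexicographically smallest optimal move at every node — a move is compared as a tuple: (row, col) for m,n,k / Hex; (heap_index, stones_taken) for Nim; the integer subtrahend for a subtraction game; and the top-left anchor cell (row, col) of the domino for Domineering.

p1 H@[#.../#...]: H01[###./#...]+1* H02[#.##/#...]+1 H11[#.../###.]+1 H12[#.../#.##]+1
p2 V@[###./#...]: V03[####/#..#]-1*
p3 H@[####/#..#]: H11[####/####]+1*
p4 V@[####/####] terminal -1; root [#.../#...] d5

PV length from [#.../#...]: 3 plies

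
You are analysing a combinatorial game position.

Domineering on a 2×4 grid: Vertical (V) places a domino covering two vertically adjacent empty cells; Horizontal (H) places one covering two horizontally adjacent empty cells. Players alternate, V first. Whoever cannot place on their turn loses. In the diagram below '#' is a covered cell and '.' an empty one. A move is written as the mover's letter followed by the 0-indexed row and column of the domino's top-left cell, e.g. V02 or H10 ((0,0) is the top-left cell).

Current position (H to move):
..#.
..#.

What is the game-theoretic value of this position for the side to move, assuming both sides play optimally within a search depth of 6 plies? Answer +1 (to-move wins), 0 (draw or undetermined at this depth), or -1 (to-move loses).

value(..#./..#., H) = +1

p1 H@[..#./..#.]: H00[###./..#.]+1* H10[..#./###.]+1
p2 V@[###./..#.]: V03[####/..##]-1*
p3 H@[####/..##]: H10[####/####]+1*
p4 V@[####/####] terminal -1; root [..#./..#.] d6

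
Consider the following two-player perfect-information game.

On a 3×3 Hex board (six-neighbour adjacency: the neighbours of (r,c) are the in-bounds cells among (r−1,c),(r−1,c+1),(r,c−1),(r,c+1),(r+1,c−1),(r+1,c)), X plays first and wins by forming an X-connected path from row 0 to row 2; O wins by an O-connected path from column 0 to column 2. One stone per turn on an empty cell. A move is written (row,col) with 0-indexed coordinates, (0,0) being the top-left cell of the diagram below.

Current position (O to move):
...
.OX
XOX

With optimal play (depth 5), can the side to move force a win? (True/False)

O winning at [.../.OX/XOX]: False

ply 1, O at .../.OX/XOX | (0,0)=-1→O../.OX/XOX*; (0,1)=-1→.O./.OX/XOX; (0,2)=-1→..O/.OX/XOX; (1,0)=-1→.../OOX/XOX
ply 2, X at O../.OX/XOX | (0,1)=+1→OX./.OX/XOX*; (0,2)=+1→O.X/.OX/XOX; (1,0)=+1→O../XOX/XOX
ply 3, O at OX./.OX/XOX | (0,2)=-1→OXO/.OX/XOX*; (1,0)=-1→OX./OOX/XOX
ply 4, X at OXO/.OX/XOX | (1,0)=+1→OXO/XOX/XOX*
ply 5: OXO/XOX/XOX is terminal -1 (O); from .../.OX/XOX depth 5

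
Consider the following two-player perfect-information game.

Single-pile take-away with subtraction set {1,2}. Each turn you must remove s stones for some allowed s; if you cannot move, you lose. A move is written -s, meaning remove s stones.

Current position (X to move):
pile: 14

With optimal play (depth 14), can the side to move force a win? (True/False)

[14] X move#1: -1:-1/13, -2:+1/12*
[12] O move#2: -1:-1/11*, -2:-1/10
[11] X move#3: -1:-1/10, -2:+1/9*
[9] O move#4: -1:-1/8*, -2:-1/7
[8] X move#5: -1:-1/7, -2:+1/6*
[6] O move#6: -1:-1/5*, -2:-1/4
[5] X move#7: -1:-1/4, -2:+1/3*
[3] O move#8: -1:-1/2*, -2:-1/1
[2] X move#9: -1:-1/1, -2:+1/0*
[0] end (terminal -1, O#10); searched 14 to 14

X winning at [14]: True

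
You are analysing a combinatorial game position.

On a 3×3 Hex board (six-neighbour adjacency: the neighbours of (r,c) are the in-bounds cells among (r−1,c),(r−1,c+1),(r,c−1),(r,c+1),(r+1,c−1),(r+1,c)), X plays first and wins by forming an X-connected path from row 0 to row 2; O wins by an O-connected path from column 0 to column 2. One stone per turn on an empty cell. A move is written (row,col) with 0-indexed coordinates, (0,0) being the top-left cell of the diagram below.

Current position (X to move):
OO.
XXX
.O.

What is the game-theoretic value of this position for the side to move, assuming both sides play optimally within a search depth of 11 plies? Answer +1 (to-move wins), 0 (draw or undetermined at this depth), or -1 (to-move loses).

[OO./XXX/.O.] X move#1: (0,2):+1/OOX/XXX/.O.*, (2,0):-1/OO./XXX/XO., (2,2):-1/OO./XXX/.OX
[OOX/XXX/.O.] O move#2: (2,0):-1/OOX/XXX/OO.*, (2,2):-1/OOX/XXX/.OO
[OOX/XXX/OO.] X move#3: (2,2):+1/OOX/XXX/OOX*
[OOX/XXX/OOX] end (terminal -1, O#4); searched OO./XXX/.O. to 11

value(OO./XXX/.O., X) = +1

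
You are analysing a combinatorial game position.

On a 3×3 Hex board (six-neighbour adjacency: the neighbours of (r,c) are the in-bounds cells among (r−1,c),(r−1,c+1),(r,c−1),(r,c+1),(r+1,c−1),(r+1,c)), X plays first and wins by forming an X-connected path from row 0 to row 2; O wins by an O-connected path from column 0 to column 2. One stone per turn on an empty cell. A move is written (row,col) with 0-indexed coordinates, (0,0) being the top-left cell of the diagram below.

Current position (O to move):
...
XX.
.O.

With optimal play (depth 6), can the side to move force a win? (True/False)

O winning at [.../XX./.O.]: True

p1 O@[.../XX./.O.]: (0,0)[O../XX./.O.]-1 (0,1)[.O./XX./.O.]-1 (0,2)[..O/XX./.O.]-1 (1,2)[.../XXO/.O.]-1 (2,0)[.../XX./OO.]+1* (2,2)[.../XX./.OO]-1
p2 X@[.../XX./OO.]: (0,0)[X../XX./OO.]-1* (0,1)[.X./XX./OO.]-1 (0,2)[..X/XX./OO.]-1 (1,2)[.../XXX/OO.]-1 (2,2)[.../XX./OOX]-1
p3 O@[X../XX./OO.]: (0,1)[XO./XX./OO.]+1* (0,2)[X.O/XX./OO.]+1 (1,2)[X../XXO/OO.]+1 (2,2)[X../XX./OOO]+1
p4 X@[XO./XX./OO.]: (0,2)[XOX/XX./OO.]-1* (1,2)[XO./XXX/OO.]-1 (2,2)[XO./XX./OOX]-1
p5 O@[XOX/XX./OO.]: (1,2)[XOX/XXO/OO.]+1* (2,2)[XOX/XX./OOO]+1
p6 X@[XOX/XXO/OO.] terminal -1; root [.../XX./.O.] d6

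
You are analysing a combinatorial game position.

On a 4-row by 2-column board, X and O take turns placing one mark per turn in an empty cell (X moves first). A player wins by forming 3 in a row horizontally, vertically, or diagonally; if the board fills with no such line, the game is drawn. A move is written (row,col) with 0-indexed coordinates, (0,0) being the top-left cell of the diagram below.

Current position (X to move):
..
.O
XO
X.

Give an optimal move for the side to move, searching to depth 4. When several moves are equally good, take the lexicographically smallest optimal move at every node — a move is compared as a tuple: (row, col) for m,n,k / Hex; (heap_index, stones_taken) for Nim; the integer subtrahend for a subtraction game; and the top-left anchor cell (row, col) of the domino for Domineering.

[../.O/XO/X.] X move#1: (0,0):-1/X./.O/XO/X., (0,1):-1/.X/.O/XO/X., (1,0):+1/../XO/XO/X.*, (3,1):-1/../.O/XO/XX
[../XO/XO/X.] end (terminal -1, O#2); searched ../.O/XO/X. to 4

X's best at [../.O/XO/X.]: (1,0)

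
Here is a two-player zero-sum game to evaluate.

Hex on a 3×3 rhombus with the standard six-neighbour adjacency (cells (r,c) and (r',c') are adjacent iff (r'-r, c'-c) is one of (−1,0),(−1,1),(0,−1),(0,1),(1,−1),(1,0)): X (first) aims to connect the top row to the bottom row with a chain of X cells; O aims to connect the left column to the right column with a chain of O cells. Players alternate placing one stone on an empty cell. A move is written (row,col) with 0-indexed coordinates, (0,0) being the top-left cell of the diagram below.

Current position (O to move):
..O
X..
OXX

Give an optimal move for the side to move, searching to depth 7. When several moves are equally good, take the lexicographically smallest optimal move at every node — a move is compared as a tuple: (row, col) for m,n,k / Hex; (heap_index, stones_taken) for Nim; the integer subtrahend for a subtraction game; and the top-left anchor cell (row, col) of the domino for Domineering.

ply 1, O at ..O/X../OXX | (0,0)=+1→O.O/X../OXX*; (0,1)=+1→.OO/X../OXX; (1,1)=+1→..O/XO./OXX; (1,2)=-1→..O/X.O/OXX
ply 2, X at O.O/X../OXX | (0,1)=-1→OXO/X../OXX*; (1,1)=-1→O.O/XX./OXX; (1,2)=-1→O.O/X.X/OXX
ply 3, O at OXO/X../OXX | (1,1)=+1→OXO/XO./OXX*; (1,2)=-1→OXO/X.O/OXX
ply 4: OXO/XO./OXX is terminal -1 (X); from ..O/X../OXX depth 7

O's best at [..O/X../OXX]: (0,0)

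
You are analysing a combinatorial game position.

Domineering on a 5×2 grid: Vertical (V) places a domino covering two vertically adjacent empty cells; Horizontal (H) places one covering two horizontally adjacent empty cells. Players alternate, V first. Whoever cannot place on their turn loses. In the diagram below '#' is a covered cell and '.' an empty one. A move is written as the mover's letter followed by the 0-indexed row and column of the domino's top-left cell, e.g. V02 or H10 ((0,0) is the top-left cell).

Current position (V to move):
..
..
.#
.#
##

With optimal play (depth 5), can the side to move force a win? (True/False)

p1 V@[../../.#/.#/##]: V00[#./#./.#/.#/##]+1* V01[.#/.#/.#/.#/##]+1 V10[../#./##/.#/##]-1 V20[../../##/##/##]-1
p2 H@[#./#./.#/.#/##] terminal -1; root [../../.#/.#/##] d5

V winning at [../../.#/.#/##]: True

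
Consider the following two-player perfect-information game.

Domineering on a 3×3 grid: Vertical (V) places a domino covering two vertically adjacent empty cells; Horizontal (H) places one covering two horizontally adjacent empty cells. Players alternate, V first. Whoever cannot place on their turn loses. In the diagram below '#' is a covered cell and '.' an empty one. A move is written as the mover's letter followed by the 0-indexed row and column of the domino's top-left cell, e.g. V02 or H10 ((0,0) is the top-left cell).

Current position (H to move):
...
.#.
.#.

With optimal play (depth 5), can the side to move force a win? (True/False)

H winning at [.../.#./.#.]: False

ply 1, H at .../.#./.#. | H00=-1→##./.#./.#.*; H01=-1→.##/.#./.#.
ply 2, V at ##./.#./.#. | V02=+1→###/.##/.#.*; V10=+1→##./##./##.; V12=+1→##./.##/.##
ply 3: ###/.##/.#. is terminal -1 (H); from .../.#./.#. depth 5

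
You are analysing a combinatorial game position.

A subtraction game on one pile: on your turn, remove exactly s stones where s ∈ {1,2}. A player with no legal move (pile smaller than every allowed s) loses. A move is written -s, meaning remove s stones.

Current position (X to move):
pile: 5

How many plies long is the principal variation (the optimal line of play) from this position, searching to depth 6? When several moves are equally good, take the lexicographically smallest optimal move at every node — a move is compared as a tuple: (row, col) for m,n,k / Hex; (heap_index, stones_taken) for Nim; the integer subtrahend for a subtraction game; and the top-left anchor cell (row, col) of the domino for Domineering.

PV length from [5]: 3 plies

ply 1, X at 5 | -1=-1→4; -2=+1→3*
ply 2, O at 3 | -1=-1→2*; -2=-1→1
ply 3, X at 2 | -1=-1→1; -2=+1→0*
ply 4: 0 is terminal -1 (O); from 5 depth 6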